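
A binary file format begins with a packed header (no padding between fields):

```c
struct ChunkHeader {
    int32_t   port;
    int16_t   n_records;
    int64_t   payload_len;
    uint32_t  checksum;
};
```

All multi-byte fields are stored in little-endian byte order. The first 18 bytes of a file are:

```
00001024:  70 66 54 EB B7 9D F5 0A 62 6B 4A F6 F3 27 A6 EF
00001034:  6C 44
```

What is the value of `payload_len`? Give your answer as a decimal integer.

`payload_len` follows `port` (4 B), `n_records` (2 B), so it starts at offset 4 + 2 = 6 and occupies 8 bytes.
Bytes at offsets 6..13: F5 0A 62 6B 4A F6 F3 27.
In little-endian order the low byte comes first in memory.
Reassemble most-significant byte first: 27 F3 F6 4A 6B 62 0A F5 → 0x27F3F64A6B620AF5.
0x27F3F64A6B620AF5 = 2878915386309479157.

2878915386309479157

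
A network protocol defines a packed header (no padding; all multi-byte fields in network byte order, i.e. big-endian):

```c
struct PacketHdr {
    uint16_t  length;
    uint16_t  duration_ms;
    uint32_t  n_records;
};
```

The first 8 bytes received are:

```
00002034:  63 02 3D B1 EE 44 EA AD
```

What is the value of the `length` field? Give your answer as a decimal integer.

25346

`length` is the first field, at byte offset 0, occupying 2 bytes.
Bytes at offsets 0..1: 63 02.
Big-endian: lowest address holds the most-significant byte.
The bytes are already most-significant first: 0x6302.
0x6302 = 25346.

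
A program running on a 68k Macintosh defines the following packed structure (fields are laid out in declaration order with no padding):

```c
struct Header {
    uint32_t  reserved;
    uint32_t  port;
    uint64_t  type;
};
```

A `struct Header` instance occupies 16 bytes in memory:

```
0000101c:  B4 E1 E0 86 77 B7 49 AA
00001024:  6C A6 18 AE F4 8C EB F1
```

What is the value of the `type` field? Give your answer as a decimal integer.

7828972141936438257

`type` follows `reserved` (4 B), `port` (4 B), so it starts at offset 4 + 4 = 8 and occupies 8 bytes.
Bytes at offsets 8..15: 6C A6 18 AE F4 8C EB F1.
Big-endian: lowest address holds the most-significant byte.
The bytes are already most-significant first: 0x6CA618AEF48CEBF1.
0x6CA618AEF48CEBF1 = 7828972141936438257.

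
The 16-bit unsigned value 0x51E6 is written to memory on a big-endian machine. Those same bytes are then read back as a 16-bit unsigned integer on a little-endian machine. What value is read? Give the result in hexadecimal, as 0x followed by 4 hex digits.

Stored big-endian, the bytes at ascending addresses are 51 E6.
Read back as little-endian, the first byte is least significant, giving 0xE651.

0xE651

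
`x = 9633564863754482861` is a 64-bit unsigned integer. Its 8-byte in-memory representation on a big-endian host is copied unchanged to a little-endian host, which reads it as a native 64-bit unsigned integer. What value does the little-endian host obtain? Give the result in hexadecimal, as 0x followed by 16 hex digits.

9633564863754482861 in 64-bit hexadecimal is 0x85B14C33E8C534AD.
Stored big-endian, the bytes at ascending addresses are 85 B1 4C 33 E8 C5 34 AD.
Read back as little-endian, the first byte is least significant, giving 0xAD34C5E8334CB185.

0xAD34C5E8334CB185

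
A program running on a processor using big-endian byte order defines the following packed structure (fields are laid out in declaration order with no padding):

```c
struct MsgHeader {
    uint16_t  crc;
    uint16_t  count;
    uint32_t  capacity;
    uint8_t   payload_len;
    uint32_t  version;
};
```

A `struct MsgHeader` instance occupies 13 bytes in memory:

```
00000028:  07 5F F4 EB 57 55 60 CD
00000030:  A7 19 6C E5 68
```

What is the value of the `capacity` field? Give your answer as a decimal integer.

`capacity` follows `crc` (2 B), `count` (2 B), so it starts at offset 2 + 2 = 4 and occupies 4 bytes.
Bytes at offsets 4..7: 57 55 60 CD.
Big-endian: lowest address holds the most-significant byte.
The bytes are already most-significant first: 0x575560CD.
0x575560CD = 1465213133.

1465213133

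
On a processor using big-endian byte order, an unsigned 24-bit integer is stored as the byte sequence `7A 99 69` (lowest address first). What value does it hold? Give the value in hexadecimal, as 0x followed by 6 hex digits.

0x7A9969

Big-endian: lowest address holds the most-significant byte.
The bytes are already most-significant first: 0x7A9969.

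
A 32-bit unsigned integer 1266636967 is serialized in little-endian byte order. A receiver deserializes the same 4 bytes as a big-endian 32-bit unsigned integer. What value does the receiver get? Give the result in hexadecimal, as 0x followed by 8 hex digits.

0xA7587F4B

1266636967 in 32-bit hexadecimal is 0x4B7F58A7.
Stored little-endian, the bytes at ascending addresses are A7 58 7F 4B.
Read back as big-endian, the last byte is least significant, giving 0xA7587F4B.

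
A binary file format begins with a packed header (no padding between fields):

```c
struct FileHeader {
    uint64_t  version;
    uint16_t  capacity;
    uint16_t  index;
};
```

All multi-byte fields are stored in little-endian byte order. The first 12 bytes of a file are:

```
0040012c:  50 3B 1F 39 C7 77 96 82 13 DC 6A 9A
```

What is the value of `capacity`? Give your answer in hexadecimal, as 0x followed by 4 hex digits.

0xDC13

`capacity` follows `version` (8 bytes), so it starts at byte offset 8 and occupies 2 bytes.
Bytes at offsets 8..9: 13 DC.
Little-endian stores the least-significant byte at the lowest address.
Reassemble most-significant byte first: DC 13 → 0xDC13.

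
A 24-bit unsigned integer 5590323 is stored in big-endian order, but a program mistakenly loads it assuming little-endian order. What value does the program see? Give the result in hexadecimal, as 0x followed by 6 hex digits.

5590323 in 24-bit hexadecimal is 0x554D33.
Stored big-endian, the bytes at ascending addresses are 55 4D 33.
Read back as little-endian, the first byte is least significant, giving 0x334D55.

0x334D55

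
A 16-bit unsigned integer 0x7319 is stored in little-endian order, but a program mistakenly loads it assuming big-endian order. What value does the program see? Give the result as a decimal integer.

6515

Stored little-endian, the bytes at ascending addresses are 19 73.
Read back as big-endian, the last byte is least significant, giving 0x1973.
0x1973 = 6515.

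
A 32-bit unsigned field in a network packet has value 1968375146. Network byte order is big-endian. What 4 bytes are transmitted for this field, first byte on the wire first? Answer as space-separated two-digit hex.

1968375146 in hexadecimal, padded to 32 bits, is 0x7553056A.
Split into bytes (most-significant first): 75 53 05 6A.
In big-endian order the high byte comes first in memory.
So the memory order matches the most-significant-first order: 75 53 05 6A.

75 53 05 6A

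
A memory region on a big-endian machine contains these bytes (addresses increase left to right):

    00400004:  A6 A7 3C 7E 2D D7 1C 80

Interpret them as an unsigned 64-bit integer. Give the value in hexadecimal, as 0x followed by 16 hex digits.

0xA6A73C7E2DD71C80

Big-endian: lowest address holds the most-significant byte.
The bytes are already most-significant first: 0xA6A73C7E2DD71C80.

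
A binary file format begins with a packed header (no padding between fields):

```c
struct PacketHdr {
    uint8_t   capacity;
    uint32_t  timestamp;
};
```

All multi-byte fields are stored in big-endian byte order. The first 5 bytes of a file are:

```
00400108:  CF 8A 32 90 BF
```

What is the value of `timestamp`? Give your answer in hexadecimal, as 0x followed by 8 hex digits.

0x8A3290BF

`timestamp` follows `capacity` (1 byte), so it starts at byte offset 1 and occupies 4 bytes.
Bytes at offsets 1..4: 8A 32 90 BF.
Big-endian: lowest address holds the most-significant byte.
The bytes are already most-significant first: 0x8A3290BF.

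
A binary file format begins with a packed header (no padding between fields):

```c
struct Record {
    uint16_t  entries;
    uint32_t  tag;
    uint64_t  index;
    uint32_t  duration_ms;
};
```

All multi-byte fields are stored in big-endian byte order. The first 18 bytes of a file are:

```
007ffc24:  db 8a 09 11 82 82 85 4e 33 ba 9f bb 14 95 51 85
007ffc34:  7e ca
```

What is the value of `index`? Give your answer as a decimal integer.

`index` follows `entries` (2 B), `tag` (4 B), so it starts at offset 2 + 4 = 6 and occupies 8 bytes.
Bytes at offsets 6..13: 85 4E 33 BA 9F BB 14 95.
Big-endian: lowest address holds the most-significant byte.
The bytes are already most-significant first: 0x854E33BA9FBB1495.
0x854E33BA9FBB1495 = 9605671931864618133.

9605671931864618133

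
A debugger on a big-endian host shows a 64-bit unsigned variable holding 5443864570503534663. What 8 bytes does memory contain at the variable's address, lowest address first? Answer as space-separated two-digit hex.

5443864570503534663 in hexadecimal, padded to 64 bits, is 0x4B8C7DFBEA329847.
Split into bytes (most-significant first): 4B 8C 7D FB EA 32 98 47.
Big-endian: lowest address holds the most-significant byte.
So the memory order matches the most-significant-first order: 4B 8C 7D FB EA 32 98 47.

4B 8C 7D FB EA 32 98 47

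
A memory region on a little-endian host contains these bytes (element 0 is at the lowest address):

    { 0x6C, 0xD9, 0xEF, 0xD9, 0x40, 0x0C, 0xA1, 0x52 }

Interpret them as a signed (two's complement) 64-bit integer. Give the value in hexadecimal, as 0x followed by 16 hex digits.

In little-endian order the low byte comes first in memory.
Reassemble most-significant byte first: 52 A1 0C 40 D9 EF D9 6C → 0x52A10C40D9EFD96C.

0x52A10C40D9EFD96C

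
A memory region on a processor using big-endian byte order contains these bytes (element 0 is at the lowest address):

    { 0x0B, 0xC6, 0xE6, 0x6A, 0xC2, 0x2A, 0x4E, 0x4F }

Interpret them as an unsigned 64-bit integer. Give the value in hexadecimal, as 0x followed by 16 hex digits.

0x0BC6E66AC22A4E4F

Big-endian stores the most-significant byte at the lowest address.
The bytes are already most-significant first: 0x0BC6E66AC22A4E4F.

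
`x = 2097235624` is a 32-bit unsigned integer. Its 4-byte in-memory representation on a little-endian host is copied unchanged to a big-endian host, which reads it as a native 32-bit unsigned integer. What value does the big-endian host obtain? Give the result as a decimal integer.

2823160189

2097235624 in 32-bit hexadecimal is 0x7D0146A8.
Stored little-endian, the bytes at ascending addresses are A8 46 01 7D.
Read back as big-endian, the last byte is least significant, giving 0xA846017D.
0xA846017D = 2823160189.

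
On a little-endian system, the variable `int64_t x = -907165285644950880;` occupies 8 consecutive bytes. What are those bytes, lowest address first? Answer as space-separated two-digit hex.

Two's complement of -907165285644950880 in 64 bits: 907165285644950880 = 0x0C96E6055B6EDD60; invert → 0xF36919FAA491229F; add 1 → 0xF36919FAA49122A0.
Split into bytes (most-significant first): F3 69 19 FA A4 91 22 A0.
Little-endian stores the least-significant byte at the lowest address.
So at ascending addresses the bytes are A0 22 91 A4 FA 19 69 F3.

A0 22 91 A4 FA 19 69 F3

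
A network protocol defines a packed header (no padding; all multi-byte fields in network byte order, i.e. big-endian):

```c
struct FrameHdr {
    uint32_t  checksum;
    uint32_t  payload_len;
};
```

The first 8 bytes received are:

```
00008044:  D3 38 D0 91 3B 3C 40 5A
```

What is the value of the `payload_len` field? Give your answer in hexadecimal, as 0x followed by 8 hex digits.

`payload_len` follows `checksum` (4 bytes), so it starts at byte offset 4 and occupies 4 bytes.
Bytes at offsets 4..7: 3B 3C 40 5A.
Big-endian stores the most-significant byte at the lowest address.
The bytes are already most-significant first: 0x3B3C405A.

0x3B3C405A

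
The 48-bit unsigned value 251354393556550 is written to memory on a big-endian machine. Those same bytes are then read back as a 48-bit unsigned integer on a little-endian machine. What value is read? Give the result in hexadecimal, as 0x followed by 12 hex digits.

0x463657019BE4

251354393556550 in 48-bit hexadecimal is 0xE49B01573646.
Stored big-endian, the bytes at ascending addresses are E4 9B 01 57 36 46.
Read back as little-endian, the first byte is least significant, giving 0x463657019BE4.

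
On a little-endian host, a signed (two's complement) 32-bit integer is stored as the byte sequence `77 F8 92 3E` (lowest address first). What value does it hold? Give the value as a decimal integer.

1049819255

Little-endian stores the least-significant byte at the lowest address.
Reassemble most-significant byte first: 3E 92 F8 77 → 0x3E92F877.
0x3E92F877 = 1049819255.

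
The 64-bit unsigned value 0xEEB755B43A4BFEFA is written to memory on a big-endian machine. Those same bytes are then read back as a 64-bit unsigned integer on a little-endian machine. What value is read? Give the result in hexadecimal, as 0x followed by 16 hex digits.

Stored big-endian, the bytes at ascending addresses are EE B7 55 B4 3A 4B FE FA.
Read back as little-endian, the first byte is least significant, giving 0xFAFE4B3AB455B7EE.

0xFAFE4B3AB455B7EE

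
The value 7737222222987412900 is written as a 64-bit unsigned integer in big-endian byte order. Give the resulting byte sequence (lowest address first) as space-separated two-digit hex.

7737222222987412900 in hexadecimal, padded to 64 bits, is 0x6B60229E456C45A4.
Split into bytes (most-significant first): 6B 60 22 9E 45 6C 45 A4.
Big-endian stores the most-significant byte at the lowest address.
So the memory order matches the most-significant-first order: 6B 60 22 9E 45 6C 45 A4.

6B 60 22 9E 45 6C 45 A4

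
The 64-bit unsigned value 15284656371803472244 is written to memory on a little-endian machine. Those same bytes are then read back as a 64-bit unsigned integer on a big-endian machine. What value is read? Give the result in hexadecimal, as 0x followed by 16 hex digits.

15284656371803472244 in 64-bit hexadecimal is 0xD41E01FD1341C174.
Stored little-endian, the bytes at ascending addresses are 74 C1 41 13 FD 01 1E D4.
Read back as big-endian, the last byte is least significant, giving 0x74C14113FD011ED4.

0x74C14113FD011ED4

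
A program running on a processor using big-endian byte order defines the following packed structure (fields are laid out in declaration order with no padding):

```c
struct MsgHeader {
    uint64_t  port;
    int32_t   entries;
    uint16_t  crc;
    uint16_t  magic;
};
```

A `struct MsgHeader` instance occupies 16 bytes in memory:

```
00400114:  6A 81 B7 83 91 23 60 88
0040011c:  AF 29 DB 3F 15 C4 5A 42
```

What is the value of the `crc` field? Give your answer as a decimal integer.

`crc` follows `port` (8 B), `entries` (4 B), so it starts at offset 8 + 4 = 12 and occupies 2 bytes.
Bytes at offsets 12..13: 15 C4.
In big-endian order the high byte comes first in memory.
The bytes are already most-significant first: 0x15C4.
0x15C4 = 5572.

5572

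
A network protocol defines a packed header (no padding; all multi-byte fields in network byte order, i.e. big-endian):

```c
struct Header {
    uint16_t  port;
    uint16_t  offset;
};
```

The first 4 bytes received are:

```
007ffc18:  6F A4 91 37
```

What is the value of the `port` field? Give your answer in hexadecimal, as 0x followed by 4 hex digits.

0x6FA4

`port` is the first field, at byte offset 0, occupying 2 bytes.
Bytes at offsets 0..1: 6F A4.
Big-endian: lowest address holds the most-significant byte.
The bytes are already most-significant first: 0x6FA4.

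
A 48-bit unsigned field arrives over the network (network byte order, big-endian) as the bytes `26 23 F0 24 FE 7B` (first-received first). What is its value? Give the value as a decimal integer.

41935794667131

In big-endian order the high byte comes first in memory.
The bytes are already most-significant first: 0x2623F024FE7B.
0x2623F024FE7B = 41935794667131.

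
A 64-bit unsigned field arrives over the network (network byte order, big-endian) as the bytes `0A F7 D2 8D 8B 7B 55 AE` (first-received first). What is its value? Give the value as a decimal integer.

790331764999148974

Big-endian: lowest address holds the most-significant byte.
The bytes are already most-significant first: 0x0AF7D28D8B7B55AE.
0x0AF7D28D8B7B55AE = 790331764999148974.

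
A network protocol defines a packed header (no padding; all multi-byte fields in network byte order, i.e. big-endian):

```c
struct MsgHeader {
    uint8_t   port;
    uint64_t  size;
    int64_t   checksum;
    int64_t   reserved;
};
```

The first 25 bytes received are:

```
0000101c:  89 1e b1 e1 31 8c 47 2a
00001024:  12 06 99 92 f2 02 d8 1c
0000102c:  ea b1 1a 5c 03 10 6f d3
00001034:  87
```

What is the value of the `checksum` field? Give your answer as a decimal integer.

475572803791756522

`checksum` follows `port` (1 B), `size` (8 B), so it starts at offset 1 + 8 = 9 and occupies 8 bytes.
Bytes at offsets 9..16: 06 99 92 F2 02 D8 1C EA.
In big-endian order the high byte comes first in memory.
The bytes are already most-significant first: 0x069992F202D81CEA.
0x069992F202D81CEA = 475572803791756522.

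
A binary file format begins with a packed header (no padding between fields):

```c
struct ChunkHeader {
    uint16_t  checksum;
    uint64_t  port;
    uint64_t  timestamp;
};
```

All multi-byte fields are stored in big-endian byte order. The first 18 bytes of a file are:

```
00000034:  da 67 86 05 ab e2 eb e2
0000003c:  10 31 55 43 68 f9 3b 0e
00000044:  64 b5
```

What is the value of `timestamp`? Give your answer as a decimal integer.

`timestamp` follows `checksum` (2 B), `port` (8 B), so it starts at offset 2 + 8 = 10 and occupies 8 bytes.
Bytes at offsets 10..17: 55 43 68 F9 3B 0E 64 B5.
Big-endian: lowest address holds the most-significant byte.
The bytes are already most-significant first: 0x554368F93B0E64B5.
0x554368F93B0E64B5 = 6143869736310432949.

6143869736310432949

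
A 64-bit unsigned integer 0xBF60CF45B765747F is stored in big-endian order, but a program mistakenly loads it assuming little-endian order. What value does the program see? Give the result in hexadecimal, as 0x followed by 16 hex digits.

Stored big-endian, the bytes at ascending addresses are BF 60 CF 45 B7 65 74 7F.
Read back as little-endian, the first byte is least significant, giving 0x7F7465B745CF60BF.

0x7F7465B745CF60BF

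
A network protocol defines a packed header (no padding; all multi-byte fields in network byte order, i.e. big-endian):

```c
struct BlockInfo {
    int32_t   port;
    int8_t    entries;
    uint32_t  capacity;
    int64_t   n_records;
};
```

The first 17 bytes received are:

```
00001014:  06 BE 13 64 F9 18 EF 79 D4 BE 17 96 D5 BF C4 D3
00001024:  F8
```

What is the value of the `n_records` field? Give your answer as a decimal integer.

-4749161437249350664

`n_records` follows `port` (4 B), `entries` (1 B), `capacity` (4 B), so it starts at offset 4 + 1 + 4 = 9 and occupies 8 bytes.
Bytes at offsets 9..16: BE 17 96 D5 BF C4 D3 F8.
Big-endian: lowest address holds the most-significant byte.
The bytes are already most-significant first: 0xBE1796D5BFC4D3F8.
Top bit is set, so as a signed 64-bit value this is 0xBE1796D5BFC4D3F8 − 2^64 = -4749161437249350664.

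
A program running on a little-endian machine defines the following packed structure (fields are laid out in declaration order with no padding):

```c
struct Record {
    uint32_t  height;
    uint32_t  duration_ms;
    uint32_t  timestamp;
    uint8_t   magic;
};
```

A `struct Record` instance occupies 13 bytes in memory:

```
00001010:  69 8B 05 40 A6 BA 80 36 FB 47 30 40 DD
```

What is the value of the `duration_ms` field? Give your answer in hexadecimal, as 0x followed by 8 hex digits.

0x3680BAA6

`duration_ms` follows `height` (4 bytes), so it starts at byte offset 4 and occupies 4 bytes.
Bytes at offsets 4..7: A6 BA 80 36.
Little-endian: lowest address holds the least-significant byte.
Reassemble most-significant byte first: 36 80 BA A6 → 0x3680BAA6.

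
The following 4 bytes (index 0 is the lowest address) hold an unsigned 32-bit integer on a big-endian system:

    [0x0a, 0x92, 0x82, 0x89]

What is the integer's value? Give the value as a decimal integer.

177373833

Big-endian stores the most-significant byte at the lowest address.
The bytes are already most-significant first: 0x0A928289.
0x0A928289 = 177373833.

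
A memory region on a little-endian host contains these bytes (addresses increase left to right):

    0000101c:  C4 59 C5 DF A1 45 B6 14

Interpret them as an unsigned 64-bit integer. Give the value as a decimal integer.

Little-endian: lowest address holds the least-significant byte.
Reassemble most-significant byte first: 14 B6 45 A1 DF C5 59 C4 → 0x14B645A1DFC559C4.
0x14B645A1DFC559C4 = 1492456888066202052.

1492456888066202052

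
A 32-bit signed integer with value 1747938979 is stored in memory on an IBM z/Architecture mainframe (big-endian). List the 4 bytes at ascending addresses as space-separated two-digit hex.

1747938979 in hexadecimal, padded to 32 bits, is 0x682F6EA3.
Split into bytes (most-significant first): 68 2F 6E A3.
In big-endian order the high byte comes first in memory.
So the memory order matches the most-significant-first order: 68 2F 6E A3.

68 2F 6E A3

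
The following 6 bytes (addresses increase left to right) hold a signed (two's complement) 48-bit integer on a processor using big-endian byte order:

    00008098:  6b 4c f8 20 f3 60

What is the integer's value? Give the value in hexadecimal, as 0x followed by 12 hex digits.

0x6B4CF820F360

Big-endian: lowest address holds the most-significant byte.
The bytes are already most-significant first: 0x6B4CF820F360.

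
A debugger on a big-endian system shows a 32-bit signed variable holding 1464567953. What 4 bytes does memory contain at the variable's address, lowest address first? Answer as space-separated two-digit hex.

57 4B 88 91

1464567953 in hexadecimal, padded to 32 bits, is 0x574B8891.
Split into bytes (most-significant first): 57 4B 88 91.
In big-endian order the high byte comes first in memory.
So the memory order matches the most-significant-first order: 57 4B 88 91.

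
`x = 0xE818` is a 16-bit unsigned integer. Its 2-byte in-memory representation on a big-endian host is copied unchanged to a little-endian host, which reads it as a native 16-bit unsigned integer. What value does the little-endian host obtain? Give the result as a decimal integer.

Stored big-endian, the bytes at ascending addresses are E8 18.
Read back as little-endian, the first byte is least significant, giving 0x18E8.
0x18E8 = 6376.

6376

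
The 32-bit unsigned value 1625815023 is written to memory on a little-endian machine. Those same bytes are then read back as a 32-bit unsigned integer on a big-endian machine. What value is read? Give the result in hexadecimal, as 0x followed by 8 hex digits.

0xEFF7E760

1625815023 in 32-bit hexadecimal is 0x60E7F7EF.
Stored little-endian, the bytes at ascending addresses are EF F7 E7 60.
Read back as big-endian, the last byte is least significant, giving 0xEFF7E760.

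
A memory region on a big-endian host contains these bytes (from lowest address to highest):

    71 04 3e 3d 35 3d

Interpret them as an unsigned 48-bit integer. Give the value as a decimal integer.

124263038006589

In big-endian order the high byte comes first in memory.
The bytes are already most-significant first: 0x71043E3D353D.
0x71043E3D353D = 124263038006589.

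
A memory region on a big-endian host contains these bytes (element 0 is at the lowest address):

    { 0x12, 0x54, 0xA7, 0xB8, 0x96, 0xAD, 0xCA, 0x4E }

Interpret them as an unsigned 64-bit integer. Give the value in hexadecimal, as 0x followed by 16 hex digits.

Big-endian: lowest address holds the most-significant byte.
The bytes are already most-significant first: 0x1254A7B896ADCA4E.

0x1254A7B896ADCA4E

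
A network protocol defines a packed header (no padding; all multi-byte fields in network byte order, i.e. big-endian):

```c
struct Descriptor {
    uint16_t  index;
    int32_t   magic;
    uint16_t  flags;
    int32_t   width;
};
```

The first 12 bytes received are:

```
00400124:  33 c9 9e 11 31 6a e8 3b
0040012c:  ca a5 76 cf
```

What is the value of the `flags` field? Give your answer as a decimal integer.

`flags` follows `index` (2 B), `magic` (4 B), so it starts at offset 2 + 4 = 6 and occupies 2 bytes.
Bytes at offsets 6..7: E8 3B.
Big-endian: lowest address holds the most-significant byte.
The bytes are already most-significant first: 0xE83B.
0xE83B = 59451.

59451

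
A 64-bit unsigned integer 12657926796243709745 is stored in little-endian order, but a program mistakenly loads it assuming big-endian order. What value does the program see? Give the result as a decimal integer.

12657926796243709745 in 64-bit hexadecimal is 0xAFA9FD5B4B012F31.
Stored little-endian, the bytes at ascending addresses are 31 2F 01 4B 5B FD A9 AF.
Read back as big-endian, the last byte is least significant, giving 0x312F014B5BFDA9AF.
0x312F014B5BFDA9AF = 3544052854941395375.

3544052854941395375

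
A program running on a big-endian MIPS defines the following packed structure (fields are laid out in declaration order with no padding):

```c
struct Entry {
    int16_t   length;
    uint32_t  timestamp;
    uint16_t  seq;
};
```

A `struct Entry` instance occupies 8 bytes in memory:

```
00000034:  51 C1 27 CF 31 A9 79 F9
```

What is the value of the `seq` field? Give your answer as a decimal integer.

31225

`seq` follows `length` (2 B), `timestamp` (4 B), so it starts at offset 2 + 4 = 6 and occupies 2 bytes.
Bytes at offsets 6..7: 79 F9.
Big-endian: lowest address holds the most-significant byte.
The bytes are already most-significant first: 0x79F9.
0x79F9 = 31225.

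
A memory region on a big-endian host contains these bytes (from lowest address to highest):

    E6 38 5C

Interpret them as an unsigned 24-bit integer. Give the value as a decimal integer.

15087708

Big-endian: lowest address holds the most-significant byte.
The bytes are already most-significant first: 0xE6385C.
0xE6385C = 15087708.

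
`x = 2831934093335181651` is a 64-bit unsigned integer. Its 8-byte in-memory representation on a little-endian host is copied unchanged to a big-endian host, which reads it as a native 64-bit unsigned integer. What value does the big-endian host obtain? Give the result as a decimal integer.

6033011213675089191

2831934093335181651 in 64-bit hexadecimal is 0x274D0D0DBC8FB953.
Stored little-endian, the bytes at ascending addresses are 53 B9 8F BC 0D 0D 4D 27.
Read back as big-endian, the last byte is least significant, giving 0x53B98FBC0D0D4D27.
0x53B98FBC0D0D4D27 = 6033011213675089191.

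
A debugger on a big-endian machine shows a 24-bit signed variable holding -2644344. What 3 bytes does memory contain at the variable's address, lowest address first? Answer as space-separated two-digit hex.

D7 A6 88

Two's complement of -2644344 in 24 bits: 2644344 = 0x285978; invert → 0xD7A687; add 1 → 0xD7A688.
Split into bytes (most-significant first): D7 A6 88.
Big-endian: lowest address holds the most-significant byte.
So the memory order matches the most-significant-first order: D7 A6 88.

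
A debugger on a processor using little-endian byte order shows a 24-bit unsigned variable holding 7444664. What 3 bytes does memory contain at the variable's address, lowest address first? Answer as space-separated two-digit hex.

B8 98 71

7444664 in hexadecimal, padded to 24 bits, is 0x7198B8.
Split into bytes (most-significant first): 71 98 B8.
Little-endian: lowest address holds the least-significant byte.
So at ascending addresses the bytes are B8 98 71.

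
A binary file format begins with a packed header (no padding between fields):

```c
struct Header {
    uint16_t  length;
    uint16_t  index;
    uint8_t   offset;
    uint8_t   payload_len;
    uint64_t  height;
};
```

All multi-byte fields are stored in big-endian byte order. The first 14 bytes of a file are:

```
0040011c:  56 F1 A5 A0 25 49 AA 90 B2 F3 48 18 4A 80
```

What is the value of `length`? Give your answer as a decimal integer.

`length` is the first field, at byte offset 0, occupying 2 bytes.
Bytes at offsets 0..1: 56 F1.
Big-endian: lowest address holds the most-significant byte.
The bytes are already most-significant first: 0x56F1.
0x56F1 = 22257.

22257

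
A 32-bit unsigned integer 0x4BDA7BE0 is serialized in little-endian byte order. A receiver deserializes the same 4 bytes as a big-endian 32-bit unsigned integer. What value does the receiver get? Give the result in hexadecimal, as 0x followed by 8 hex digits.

Stored little-endian, the bytes at ascending addresses are E0 7B DA 4B.
Read back as big-endian, the last byte is least significant, giving 0xE07BDA4B.

0xE07BDA4B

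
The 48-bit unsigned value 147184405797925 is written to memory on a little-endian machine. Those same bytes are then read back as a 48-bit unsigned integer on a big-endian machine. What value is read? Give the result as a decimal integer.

147184405797925 in 48-bit hexadecimal is 0x85DD0A395C25.
Stored little-endian, the bytes at ascending addresses are 25 5C 39 0A DD 85.
Read back as big-endian, the last byte is least significant, giving 0x255C390ADD85.
0x255C390ADD85 = 41078024232325.

41078024232325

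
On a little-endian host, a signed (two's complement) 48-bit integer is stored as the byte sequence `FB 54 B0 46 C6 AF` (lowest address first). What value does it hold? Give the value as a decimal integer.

-88208852364037

Little-endian: lowest address holds the least-significant byte.
Reassemble most-significant byte first: AF C6 46 B0 54 FB → 0xAFC646B054FB.
Top bit is set, so as a signed 48-bit value this is 0xAFC646B054FB − 2^48 = -88208852364037.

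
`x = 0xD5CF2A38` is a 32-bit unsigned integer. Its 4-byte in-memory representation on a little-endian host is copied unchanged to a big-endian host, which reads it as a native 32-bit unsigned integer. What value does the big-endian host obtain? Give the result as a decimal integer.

942329813

Stored little-endian, the bytes at ascending addresses are 38 2A CF D5.
Read back as big-endian, the last byte is least significant, giving 0x382ACFD5.
0x382ACFD5 = 942329813.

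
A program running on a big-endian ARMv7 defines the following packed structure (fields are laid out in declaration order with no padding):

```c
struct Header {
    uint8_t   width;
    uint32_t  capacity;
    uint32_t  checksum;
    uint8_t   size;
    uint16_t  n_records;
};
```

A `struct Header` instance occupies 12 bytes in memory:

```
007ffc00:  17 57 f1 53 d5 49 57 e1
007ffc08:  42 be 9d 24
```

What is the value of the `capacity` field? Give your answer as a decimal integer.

1475433429

`capacity` follows `width` (1 byte), so it starts at byte offset 1 and occupies 4 bytes.
Bytes at offsets 1..4: 57 F1 53 D5.
Big-endian: lowest address holds the most-significant byte.
The bytes are already most-significant first: 0x57F153D5.
0x57F153D5 = 1475433429.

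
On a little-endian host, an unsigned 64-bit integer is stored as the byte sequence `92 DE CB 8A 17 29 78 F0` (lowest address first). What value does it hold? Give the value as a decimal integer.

17327644747397586578

Little-endian: lowest address holds the least-significant byte.
Reassemble most-significant byte first: F0 78 29 17 8A CB DE 92 → 0xF07829178ACBDE92.
0xF07829178ACBDE92 = 17327644747397586578.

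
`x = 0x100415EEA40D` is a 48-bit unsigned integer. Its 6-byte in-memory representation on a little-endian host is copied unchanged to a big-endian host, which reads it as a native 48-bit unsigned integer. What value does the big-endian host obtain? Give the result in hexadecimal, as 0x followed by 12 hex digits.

0x0DA4EE150410

Stored little-endian, the bytes at ascending addresses are 0D A4 EE 15 04 10.
Read back as big-endian, the last byte is least significant, giving 0x0DA4EE150410.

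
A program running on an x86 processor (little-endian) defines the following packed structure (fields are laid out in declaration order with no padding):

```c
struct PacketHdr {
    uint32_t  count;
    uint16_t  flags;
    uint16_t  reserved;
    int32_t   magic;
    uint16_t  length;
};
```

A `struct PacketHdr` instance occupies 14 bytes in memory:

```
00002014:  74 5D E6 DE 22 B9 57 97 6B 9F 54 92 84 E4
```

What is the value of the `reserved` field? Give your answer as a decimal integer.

`reserved` follows `count` (4 B), `flags` (2 B), so it starts at offset 4 + 2 = 6 and occupies 2 bytes.
Bytes at offsets 6..7: 57 97.
Little-endian: lowest address holds the least-significant byte.
Reassemble most-significant byte first: 97 57 → 0x9757.
0x9757 = 38743.

38743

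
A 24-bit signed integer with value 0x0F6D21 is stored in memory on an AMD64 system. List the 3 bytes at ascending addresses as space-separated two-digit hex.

21 6D 0F

Split into bytes (most-significant first): 0F 6D 21.
Little-endian stores the least-significant byte at the lowest address.
So at ascending addresses the bytes are 21 6D 0F.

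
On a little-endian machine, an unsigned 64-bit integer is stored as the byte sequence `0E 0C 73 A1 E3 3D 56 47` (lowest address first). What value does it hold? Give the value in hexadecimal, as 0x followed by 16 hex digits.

0x47563DE3A1730C0E

In little-endian order the low byte comes first in memory.
Reassemble most-significant byte first: 47 56 3D E3 A1 73 0C 0E → 0x47563DE3A1730C0E.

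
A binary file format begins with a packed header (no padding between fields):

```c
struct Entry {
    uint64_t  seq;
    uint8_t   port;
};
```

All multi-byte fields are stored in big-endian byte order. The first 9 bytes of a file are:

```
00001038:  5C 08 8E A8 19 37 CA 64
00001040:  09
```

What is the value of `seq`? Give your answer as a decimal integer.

6631707303931791972

`seq` is the first field, at byte offset 0, occupying 8 bytes.
Bytes at offsets 0..7: 5C 08 8E A8 19 37 CA 64.
Big-endian: lowest address holds the most-significant byte.
The bytes are already most-significant first: 0x5C088EA81937CA64.
0x5C088EA81937CA64 = 6631707303931791972.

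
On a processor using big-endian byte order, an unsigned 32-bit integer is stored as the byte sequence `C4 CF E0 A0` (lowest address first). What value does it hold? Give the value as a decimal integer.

3301957792

Big-endian: lowest address holds the most-significant byte.
The bytes are already most-significant first: 0xC4CFE0A0.
0xC4CFE0A0 = 3301957792.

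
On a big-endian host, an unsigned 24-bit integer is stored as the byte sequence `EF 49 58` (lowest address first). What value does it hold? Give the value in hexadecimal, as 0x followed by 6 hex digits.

In big-endian order the high byte comes first in memory.
The bytes are already most-significant first: 0xEF4958.

0xEF4958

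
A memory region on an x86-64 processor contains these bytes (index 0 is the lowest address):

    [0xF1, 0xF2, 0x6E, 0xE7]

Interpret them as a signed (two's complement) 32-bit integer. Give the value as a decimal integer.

-412159247

Little-endian stores the least-significant byte at the lowest address.
Reassemble most-significant byte first: E7 6E F2 F1 → 0xE76EF2F1.
Top bit is set, so as a signed 32-bit value this is 0xE76EF2F1 − 2^32 = -412159247.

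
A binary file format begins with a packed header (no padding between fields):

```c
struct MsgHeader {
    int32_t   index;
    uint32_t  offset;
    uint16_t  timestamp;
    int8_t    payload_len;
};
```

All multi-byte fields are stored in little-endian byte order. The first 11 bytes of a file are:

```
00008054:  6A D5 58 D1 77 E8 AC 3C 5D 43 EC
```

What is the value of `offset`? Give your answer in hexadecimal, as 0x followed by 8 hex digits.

0x3CACE877

`offset` follows `index` (4 bytes), so it starts at byte offset 4 and occupies 4 bytes.
Bytes at offsets 4..7: 77 E8 AC 3C.
Little-endian stores the least-significant byte at the lowest address.
Reassemble most-significant byte first: 3C AC E8 77 → 0x3CACE877.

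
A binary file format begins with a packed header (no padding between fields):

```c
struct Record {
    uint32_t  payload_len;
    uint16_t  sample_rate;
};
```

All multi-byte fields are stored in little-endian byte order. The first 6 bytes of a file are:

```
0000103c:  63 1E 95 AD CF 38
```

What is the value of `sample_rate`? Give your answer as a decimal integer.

`sample_rate` follows `payload_len` (4 bytes), so it starts at byte offset 4 and occupies 2 bytes.
Bytes at offsets 4..5: CF 38.
Little-endian: lowest address holds the least-significant byte.
Reassemble most-significant byte first: 38 CF → 0x38CF.
0x38CF = 14543.

14543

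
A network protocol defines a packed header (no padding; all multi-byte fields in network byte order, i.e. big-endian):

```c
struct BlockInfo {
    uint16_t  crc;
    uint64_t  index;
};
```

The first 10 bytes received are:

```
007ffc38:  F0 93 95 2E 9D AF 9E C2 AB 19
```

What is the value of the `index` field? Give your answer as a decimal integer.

`index` follows `crc` (2 bytes), so it starts at byte offset 2 and occupies 8 bytes.
Bytes at offsets 2..9: 95 2E 9D AF 9E C2 AB 19.
Big-endian: lowest address holds the most-significant byte.
The bytes are already most-significant first: 0x952E9DAF9EC2AB19.
0x952E9DAF9EC2AB19 = 10749702738188348185.

10749702738188348185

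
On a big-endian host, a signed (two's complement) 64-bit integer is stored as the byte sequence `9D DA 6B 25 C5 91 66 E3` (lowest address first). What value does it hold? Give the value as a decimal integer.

-7072222454859340061

Big-endian: lowest address holds the most-significant byte.
The bytes are already most-significant first: 0x9DDA6B25C59166E3.
Top bit is set, so as a signed 64-bit value this is 0x9DDA6B25C59166E3 − 2^64 = -7072222454859340061.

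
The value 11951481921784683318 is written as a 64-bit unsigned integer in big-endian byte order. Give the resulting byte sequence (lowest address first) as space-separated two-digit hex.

11951481921784683318 in hexadecimal, padded to 64 bits, is 0xA5DC317C777A9B36.
Split into bytes (most-significant first): A5 DC 31 7C 77 7A 9B 36.
Big-endian stores the most-significant byte at the lowest address.
So the memory order matches the most-significant-first order: A5 DC 31 7C 77 7A 9B 36.

A5 DC 31 7C 77 7A 9B 36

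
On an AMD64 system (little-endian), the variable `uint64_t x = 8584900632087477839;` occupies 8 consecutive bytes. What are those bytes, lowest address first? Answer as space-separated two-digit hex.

8584900632087477839 in hexadecimal, padded to 64 bits, is 0x7723B1A3DF99BE4F.
Split into bytes (most-significant first): 77 23 B1 A3 DF 99 BE 4F.
Little-endian: lowest address holds the least-significant byte.
So at ascending addresses the bytes are 4F BE 99 DF A3 B1 23 77.

4F BE 99 DF A3 B1 23 77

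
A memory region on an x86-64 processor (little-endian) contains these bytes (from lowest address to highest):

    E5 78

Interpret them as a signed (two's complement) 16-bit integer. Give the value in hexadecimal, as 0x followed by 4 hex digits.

0x78E5

Little-endian: lowest address holds the least-significant byte.
Reassemble most-significant byte first: 78 E5 → 0x78E5.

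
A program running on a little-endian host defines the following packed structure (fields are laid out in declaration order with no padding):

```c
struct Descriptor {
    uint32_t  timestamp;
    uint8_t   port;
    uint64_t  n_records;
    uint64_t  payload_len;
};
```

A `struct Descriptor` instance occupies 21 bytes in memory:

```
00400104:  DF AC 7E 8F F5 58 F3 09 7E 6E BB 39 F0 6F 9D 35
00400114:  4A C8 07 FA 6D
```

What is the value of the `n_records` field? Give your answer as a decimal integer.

17310072726010590040

`n_records` follows `timestamp` (4 B), `port` (1 B), so it starts at offset 4 + 1 = 5 and occupies 8 bytes.
Bytes at offsets 5..12: 58 F3 09 7E 6E BB 39 F0.
Little-endian stores the least-significant byte at the lowest address.
Reassemble most-significant byte first: F0 39 BB 6E 7E 09 F3 58 → 0xF039BB6E7E09F358.
0xF039BB6E7E09F358 = 17310072726010590040.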